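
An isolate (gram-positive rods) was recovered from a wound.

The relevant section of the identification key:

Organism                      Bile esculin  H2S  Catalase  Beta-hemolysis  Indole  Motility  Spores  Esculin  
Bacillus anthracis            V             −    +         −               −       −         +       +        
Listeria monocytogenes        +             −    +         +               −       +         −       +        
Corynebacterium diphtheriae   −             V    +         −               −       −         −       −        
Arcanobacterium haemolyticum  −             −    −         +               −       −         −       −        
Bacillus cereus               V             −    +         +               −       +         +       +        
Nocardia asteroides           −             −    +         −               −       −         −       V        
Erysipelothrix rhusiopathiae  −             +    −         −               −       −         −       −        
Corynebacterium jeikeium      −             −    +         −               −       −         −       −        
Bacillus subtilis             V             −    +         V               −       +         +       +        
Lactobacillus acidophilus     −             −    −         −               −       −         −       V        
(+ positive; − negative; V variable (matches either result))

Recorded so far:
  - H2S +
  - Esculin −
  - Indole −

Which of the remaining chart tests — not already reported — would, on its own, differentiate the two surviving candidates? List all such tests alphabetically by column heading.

Catalase

H2S +: excludes 8 organisms — 2 left.
Indole −: all 2 remaining candidates are consistent.
Esculin −: all 2 remaining candidates are consistent.
Two candidates remain: Corynebacterium diphtheriae and Erysipelothrix rhusiopathiae.
  Bile esculin: − vs − — same for both, does not separate.
  Catalase: Corynebacterium diphtheriae +, Erysipelothrix rhusiopathiae − — discriminates.
  Beta-hemolysis: − vs − — same for both, does not separate.
  Motility: − vs − — same for both, does not separate.
  Spores: − vs − — same for both, does not separate.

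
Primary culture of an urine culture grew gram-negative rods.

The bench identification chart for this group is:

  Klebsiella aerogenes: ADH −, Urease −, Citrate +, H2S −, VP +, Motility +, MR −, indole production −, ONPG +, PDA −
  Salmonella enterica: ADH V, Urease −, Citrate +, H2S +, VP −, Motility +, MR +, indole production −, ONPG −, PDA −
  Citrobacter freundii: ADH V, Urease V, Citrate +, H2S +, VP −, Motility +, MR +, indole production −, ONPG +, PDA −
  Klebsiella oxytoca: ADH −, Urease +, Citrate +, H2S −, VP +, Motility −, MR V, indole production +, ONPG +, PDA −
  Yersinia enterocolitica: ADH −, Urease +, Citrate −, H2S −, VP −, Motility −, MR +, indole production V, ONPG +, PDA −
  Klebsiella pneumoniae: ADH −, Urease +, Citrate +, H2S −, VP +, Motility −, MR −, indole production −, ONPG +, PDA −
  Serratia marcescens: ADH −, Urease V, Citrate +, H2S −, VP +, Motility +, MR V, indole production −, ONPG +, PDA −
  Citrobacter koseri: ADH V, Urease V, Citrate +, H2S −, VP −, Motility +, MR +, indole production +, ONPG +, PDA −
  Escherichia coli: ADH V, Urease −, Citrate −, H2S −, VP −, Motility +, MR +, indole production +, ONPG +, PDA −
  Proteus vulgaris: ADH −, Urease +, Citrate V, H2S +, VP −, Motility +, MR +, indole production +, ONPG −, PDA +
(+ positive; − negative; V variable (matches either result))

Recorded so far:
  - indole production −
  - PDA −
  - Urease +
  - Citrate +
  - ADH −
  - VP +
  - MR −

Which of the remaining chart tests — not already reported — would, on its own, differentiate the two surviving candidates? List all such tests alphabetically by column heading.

Motility

Citrate +: excludes Yersinia enterocolitica, Escherichia coli — 8 left.
PDA −: excludes Proteus vulgaris — 7 left.
indole production −: excludes Klebsiella oxytoca, Citrobacter koseri — 5 left.
MR −: excludes Salmonella enterica, Citrobacter freundii — 3 left.
VP +: all 3 remaining candidates are consistent.
ADH −: all 3 remaining candidates are consistent.
Urease +: excludes Klebsiella aerogenes — 2 left.
Two candidates remain: Klebsiella pneumoniae and Serratia marcescens.
  H2S: − vs − — same for both, does not separate.
  Motility: Klebsiella pneumoniae −, Serratia marcescens + — discriminates.
  ONPG: + vs + — same for both, does not separate.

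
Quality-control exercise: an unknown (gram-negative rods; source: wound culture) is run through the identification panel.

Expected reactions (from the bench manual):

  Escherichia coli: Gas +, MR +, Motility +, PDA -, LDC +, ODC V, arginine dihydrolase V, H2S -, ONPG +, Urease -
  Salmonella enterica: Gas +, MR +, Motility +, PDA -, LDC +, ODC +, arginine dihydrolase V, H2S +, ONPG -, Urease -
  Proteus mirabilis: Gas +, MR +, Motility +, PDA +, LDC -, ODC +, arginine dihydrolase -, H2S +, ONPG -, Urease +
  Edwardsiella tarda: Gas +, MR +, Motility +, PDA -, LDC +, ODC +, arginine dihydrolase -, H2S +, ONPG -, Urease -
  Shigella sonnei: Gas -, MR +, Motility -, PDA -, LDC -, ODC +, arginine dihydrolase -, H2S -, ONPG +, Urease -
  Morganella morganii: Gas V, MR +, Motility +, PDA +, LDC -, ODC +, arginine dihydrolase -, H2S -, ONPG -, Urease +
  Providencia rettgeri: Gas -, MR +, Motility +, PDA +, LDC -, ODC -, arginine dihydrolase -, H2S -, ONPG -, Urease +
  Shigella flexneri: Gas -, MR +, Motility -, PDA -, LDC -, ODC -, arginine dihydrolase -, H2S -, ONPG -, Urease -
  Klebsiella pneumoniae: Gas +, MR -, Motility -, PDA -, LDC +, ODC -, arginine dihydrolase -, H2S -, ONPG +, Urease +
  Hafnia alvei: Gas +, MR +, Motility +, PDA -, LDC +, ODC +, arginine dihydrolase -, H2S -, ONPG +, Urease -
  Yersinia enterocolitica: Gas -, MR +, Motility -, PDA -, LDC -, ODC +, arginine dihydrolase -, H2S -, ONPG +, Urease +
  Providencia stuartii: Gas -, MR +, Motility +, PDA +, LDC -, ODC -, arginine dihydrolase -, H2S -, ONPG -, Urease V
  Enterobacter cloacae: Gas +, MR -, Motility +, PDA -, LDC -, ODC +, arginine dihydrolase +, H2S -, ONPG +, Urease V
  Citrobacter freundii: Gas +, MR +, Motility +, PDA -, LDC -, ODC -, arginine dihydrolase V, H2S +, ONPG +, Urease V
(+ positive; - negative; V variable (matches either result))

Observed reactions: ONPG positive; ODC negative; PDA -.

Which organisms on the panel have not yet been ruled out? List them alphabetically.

Citrobacter freundii, Escherichia coli, Klebsiella pneumoniae

PDA -: excludes Proteus mirabilis, Morganella morganii, Providencia rettgeri, Providencia stuartii — 10 left.
ONPG +: excludes Salmonella enterica, Edwardsiella tarda, Shigella flexneri — 7 left.
ODC -: excludes Shigella sonnei, Hafnia alvei, Yersinia enterocolitica, Enterobacter cloacae — 3 left.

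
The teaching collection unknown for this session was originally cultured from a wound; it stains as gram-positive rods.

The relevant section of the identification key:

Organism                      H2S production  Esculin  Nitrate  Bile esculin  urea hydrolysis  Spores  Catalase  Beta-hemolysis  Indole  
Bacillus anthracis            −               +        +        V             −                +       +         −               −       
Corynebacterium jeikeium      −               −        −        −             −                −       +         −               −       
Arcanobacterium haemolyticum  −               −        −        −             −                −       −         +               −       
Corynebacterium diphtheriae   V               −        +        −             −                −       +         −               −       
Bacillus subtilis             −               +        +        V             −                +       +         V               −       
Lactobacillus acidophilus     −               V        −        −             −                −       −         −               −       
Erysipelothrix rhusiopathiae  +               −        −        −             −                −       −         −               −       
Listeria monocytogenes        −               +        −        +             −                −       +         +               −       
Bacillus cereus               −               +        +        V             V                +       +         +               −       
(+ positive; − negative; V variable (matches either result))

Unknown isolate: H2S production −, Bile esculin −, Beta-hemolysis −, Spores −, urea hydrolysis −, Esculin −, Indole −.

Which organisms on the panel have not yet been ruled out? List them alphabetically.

Spores −: excludes Bacillus anthracis, Bacillus subtilis, Bacillus cereus — 6 left.
Beta-hemolysis −: excludes Arcanobacterium haemolyticum, Listeria monocytogenes — 4 left.
Bile esculin −: all 4 remaining candidates are consistent.
Indole −: all 4 remaining candidates are consistent.
urea hydrolysis −: all 4 remaining candidates are consistent.
Esculin −: all 4 remaining candidates are consistent.
H2S production −: excludes Erysipelothrix rhusiopathiae — 3 left.

Corynebacterium diphtheriae, Corynebacterium jeikeium, Lactobacillus acidophilus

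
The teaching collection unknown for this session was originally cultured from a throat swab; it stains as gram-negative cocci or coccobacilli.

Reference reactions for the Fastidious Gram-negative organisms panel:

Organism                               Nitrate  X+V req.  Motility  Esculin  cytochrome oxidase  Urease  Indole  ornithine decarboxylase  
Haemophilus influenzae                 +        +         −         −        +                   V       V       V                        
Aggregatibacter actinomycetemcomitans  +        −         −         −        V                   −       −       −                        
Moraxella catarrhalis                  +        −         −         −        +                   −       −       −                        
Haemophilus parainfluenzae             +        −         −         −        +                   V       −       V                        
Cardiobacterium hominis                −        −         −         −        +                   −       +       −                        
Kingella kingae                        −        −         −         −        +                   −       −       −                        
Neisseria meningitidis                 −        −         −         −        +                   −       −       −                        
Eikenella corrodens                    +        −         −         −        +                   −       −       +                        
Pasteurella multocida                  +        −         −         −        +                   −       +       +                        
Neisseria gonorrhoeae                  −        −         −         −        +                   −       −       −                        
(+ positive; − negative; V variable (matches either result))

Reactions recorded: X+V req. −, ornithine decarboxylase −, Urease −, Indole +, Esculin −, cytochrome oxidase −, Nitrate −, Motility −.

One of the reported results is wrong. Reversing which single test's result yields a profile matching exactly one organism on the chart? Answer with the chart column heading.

cytochrome oxidase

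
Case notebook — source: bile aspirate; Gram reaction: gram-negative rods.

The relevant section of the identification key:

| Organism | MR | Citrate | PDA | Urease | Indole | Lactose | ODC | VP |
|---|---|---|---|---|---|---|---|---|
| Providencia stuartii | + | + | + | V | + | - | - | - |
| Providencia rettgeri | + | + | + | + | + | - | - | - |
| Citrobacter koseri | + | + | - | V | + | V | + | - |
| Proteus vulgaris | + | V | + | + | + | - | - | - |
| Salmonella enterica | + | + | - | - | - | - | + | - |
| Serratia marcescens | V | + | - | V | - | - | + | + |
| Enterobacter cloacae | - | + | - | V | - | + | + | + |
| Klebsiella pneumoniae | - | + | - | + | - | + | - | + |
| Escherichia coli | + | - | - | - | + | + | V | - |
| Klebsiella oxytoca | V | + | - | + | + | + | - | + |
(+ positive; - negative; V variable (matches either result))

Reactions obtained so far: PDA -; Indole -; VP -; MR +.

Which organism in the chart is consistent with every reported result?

Salmonella enterica

MR +: excludes Enterobacter cloacae, Klebsiella pneumoniae — 8 left.
VP -: excludes Serratia marcescens, Klebsiella oxytoca — 6 left.
Indole -: excludes 5 organisms — 1 left.
PDA -: the one remaining candidate is consistent.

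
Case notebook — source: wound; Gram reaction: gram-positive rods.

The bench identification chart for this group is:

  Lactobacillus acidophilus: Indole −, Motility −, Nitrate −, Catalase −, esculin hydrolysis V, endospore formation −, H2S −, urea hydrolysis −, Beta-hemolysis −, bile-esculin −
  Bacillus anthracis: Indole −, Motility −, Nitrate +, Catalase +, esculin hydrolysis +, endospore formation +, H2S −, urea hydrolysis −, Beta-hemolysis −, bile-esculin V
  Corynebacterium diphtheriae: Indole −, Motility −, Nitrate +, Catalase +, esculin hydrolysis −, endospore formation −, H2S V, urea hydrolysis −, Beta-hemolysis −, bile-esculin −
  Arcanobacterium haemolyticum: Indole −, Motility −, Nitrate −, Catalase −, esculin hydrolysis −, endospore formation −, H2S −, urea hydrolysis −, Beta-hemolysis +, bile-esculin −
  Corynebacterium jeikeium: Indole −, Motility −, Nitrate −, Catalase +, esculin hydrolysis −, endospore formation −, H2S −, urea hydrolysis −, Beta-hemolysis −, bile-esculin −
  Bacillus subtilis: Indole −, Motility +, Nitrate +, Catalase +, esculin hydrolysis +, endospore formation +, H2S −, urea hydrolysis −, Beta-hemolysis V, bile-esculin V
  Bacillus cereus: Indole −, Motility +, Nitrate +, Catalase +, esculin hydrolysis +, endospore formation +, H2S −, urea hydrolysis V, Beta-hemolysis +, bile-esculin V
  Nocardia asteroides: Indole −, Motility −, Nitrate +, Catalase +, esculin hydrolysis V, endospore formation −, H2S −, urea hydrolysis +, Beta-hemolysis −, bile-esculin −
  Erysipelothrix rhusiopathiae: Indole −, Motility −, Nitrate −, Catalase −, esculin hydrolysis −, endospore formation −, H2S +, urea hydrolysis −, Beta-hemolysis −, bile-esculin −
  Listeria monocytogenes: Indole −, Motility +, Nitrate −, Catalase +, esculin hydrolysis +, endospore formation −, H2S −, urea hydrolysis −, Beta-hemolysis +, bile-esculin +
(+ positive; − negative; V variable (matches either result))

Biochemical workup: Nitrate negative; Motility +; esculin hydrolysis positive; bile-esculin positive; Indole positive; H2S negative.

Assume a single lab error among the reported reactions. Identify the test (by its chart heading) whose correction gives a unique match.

Indole

As reported, no row in the chart matches all 6 reactions.
Reversing Indole (to −) → unique match: Listeria monocytogenes.
Reversing esculin hydrolysis → still no organism matches.
Reversing Motility → still no organism matches.
Reversing Nitrate → still no organism matches.
Reversing bile-esculin → still no organism matches.
Reversing H2S → still no organism matches.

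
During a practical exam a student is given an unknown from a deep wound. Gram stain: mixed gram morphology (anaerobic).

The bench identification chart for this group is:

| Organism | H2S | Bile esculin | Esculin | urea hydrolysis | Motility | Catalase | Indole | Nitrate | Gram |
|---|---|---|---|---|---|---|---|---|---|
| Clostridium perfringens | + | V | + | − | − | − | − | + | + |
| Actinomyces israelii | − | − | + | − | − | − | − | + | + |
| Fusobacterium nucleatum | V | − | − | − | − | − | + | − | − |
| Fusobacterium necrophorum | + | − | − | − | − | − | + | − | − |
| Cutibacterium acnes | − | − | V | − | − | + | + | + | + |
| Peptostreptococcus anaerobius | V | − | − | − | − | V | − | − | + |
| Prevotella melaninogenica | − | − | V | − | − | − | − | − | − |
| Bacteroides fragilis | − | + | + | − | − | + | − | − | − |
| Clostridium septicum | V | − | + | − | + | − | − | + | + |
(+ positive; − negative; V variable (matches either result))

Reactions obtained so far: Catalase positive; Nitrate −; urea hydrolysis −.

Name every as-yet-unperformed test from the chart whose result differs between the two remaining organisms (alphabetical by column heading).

urea hydrolysis −: all 9 remaining candidates are consistent.
Catalase +: excludes 6 organisms — 3 left.
Nitrate −: excludes Cutibacterium acnes — 2 left.
Two candidates remain: Bacteroides fragilis and Peptostreptococcus anaerobius.
  H2S: − vs V — variable for at least one, does not separate.
  Bile esculin: Bacteroides fragilis +, Peptostreptococcus anaerobius − — discriminates.
  Esculin: Bacteroides fragilis +, Peptostreptococcus anaerobius − — discriminates.
  Motility: − vs − — same for both, does not separate.
  Indole: − vs − — same for both, does not separate.
  Gram: Bacteroides fragilis −, Peptostreptococcus anaerobius + — discriminates.

Bile esculin, Esculin, Gram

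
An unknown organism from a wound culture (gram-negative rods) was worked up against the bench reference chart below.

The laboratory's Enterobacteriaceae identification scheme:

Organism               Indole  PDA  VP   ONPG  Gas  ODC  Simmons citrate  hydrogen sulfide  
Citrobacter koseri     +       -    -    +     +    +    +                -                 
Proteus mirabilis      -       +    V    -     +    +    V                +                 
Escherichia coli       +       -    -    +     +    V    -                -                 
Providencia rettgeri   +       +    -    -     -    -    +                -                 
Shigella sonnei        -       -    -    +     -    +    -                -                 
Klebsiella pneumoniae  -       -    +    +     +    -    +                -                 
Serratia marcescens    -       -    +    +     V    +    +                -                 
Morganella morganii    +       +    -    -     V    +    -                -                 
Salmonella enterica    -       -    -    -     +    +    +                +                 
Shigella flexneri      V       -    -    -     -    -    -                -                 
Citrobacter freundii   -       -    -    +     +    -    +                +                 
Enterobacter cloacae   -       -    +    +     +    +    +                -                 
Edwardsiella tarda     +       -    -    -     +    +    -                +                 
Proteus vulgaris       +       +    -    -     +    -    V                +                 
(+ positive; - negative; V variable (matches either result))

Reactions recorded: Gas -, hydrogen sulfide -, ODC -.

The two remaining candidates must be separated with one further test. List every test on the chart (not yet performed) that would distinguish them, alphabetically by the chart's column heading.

hydrogen sulfide -: excludes 5 organisms — 9 left.
ODC -: excludes 5 organisms — 4 left.
Gas -: excludes Escherichia coli, Klebsiella pneumoniae — 2 left.
Two candidates remain: Providencia rettgeri and Shigella flexneri.
  Indole: + vs V — variable for at least one, does not separate.
  PDA: Providencia rettgeri +, Shigella flexneri - — discriminates.
  VP: - vs - — same for both, does not separate.
  ONPG: - vs - — same for both, does not separate.
  Simmons citrate: Providencia rettgeri +, Shigella flexneri - — discriminates.

PDA, Simmons citrate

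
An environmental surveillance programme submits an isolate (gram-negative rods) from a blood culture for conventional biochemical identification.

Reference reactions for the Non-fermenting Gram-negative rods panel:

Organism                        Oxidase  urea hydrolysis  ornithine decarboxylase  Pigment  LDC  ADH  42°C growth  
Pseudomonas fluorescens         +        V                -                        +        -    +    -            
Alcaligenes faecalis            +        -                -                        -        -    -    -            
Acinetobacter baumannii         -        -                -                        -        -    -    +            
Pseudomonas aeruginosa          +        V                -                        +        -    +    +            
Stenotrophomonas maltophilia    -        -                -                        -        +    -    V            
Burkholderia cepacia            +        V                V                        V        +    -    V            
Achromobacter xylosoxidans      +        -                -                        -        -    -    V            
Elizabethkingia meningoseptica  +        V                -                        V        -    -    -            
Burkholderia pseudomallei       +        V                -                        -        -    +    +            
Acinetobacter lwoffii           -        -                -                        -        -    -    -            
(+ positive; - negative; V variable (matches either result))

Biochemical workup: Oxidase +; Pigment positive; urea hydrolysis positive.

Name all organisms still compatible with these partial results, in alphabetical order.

Oxidase +: excludes Acinetobacter baumannii, Stenotrophomonas maltophilia, Acinetobacter lwoffii — 7 left.
urea hydrolysis +: excludes Alcaligenes faecalis, Achromobacter xylosoxidans — 5 left.
Pigment +: excludes Burkholderia pseudomallei — 4 left.

Burkholderia cepacia, Elizabethkingia meningoseptica, Pseudomonas aeruginosa, Pseudomonas fluorescens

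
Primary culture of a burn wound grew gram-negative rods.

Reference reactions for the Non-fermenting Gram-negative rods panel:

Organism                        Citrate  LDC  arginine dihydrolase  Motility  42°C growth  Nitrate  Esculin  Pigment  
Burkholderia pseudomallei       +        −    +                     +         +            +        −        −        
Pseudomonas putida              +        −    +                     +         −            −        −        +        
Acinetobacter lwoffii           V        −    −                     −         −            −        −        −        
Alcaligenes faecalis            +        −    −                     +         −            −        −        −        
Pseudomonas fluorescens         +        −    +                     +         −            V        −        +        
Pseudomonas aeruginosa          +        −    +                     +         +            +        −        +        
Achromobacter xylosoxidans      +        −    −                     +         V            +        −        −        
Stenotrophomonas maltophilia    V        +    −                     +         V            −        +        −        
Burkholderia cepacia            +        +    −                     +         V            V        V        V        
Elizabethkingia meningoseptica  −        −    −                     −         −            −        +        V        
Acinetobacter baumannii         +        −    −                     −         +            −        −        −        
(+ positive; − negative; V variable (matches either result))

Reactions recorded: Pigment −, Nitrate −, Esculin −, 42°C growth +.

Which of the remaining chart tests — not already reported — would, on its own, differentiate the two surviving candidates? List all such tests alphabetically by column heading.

LDC, Motility

Pigment −: excludes Pseudomonas putida, Pseudomonas fluorescens, Pseudomonas aeruginosa — 8 left.
42°C growth +: excludes Acinetobacter lwoffii, Alcaligenes faecalis, Elizabethkingia meningoseptica — 5 left.
Esculin −: excludes Stenotrophomonas maltophilia — 4 left.
Nitrate −: excludes Burkholderia pseudomallei, Achromobacter xylosoxidans — 2 left.
Two candidates remain: Acinetobacter baumannii and Burkholderia cepacia.
  Citrate: + vs + — same for both, does not separate.
  LDC: Acinetobacter baumannii −, Burkholderia cepacia + — discriminates.
  arginine dihydrolase: − vs − — same for both, does not separate.
  Motility: Acinetobacter baumannii −, Burkholderia cepacia + — discriminates.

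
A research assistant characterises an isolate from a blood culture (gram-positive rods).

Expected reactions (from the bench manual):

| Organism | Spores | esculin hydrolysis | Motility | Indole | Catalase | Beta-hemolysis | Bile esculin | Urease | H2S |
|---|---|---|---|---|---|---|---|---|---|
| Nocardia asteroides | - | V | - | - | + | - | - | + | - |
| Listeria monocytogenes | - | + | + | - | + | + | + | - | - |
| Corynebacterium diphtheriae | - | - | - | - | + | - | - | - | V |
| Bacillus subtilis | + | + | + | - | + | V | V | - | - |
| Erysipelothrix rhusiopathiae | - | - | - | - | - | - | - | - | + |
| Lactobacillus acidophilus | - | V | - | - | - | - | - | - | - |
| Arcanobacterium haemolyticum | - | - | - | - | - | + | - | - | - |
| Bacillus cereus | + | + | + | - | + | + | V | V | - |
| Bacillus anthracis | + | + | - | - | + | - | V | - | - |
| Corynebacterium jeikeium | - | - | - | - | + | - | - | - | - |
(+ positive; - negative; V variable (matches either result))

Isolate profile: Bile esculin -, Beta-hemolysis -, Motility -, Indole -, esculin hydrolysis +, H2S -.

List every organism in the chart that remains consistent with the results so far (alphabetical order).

Beta-hemolysis -: excludes Listeria monocytogenes, Arcanobacterium haemolyticum, Bacillus cereus — 7 left.
Bile esculin -: all 7 remaining candidates are consistent.
esculin hydrolysis +: excludes Corynebacterium diphtheriae, Erysipelothrix rhusiopathiae, Corynebacterium jeikeium — 4 left.
H2S -: all 4 remaining candidates are consistent.
Indole -: all 4 remaining candidates are consistent.
Motility -: excludes Bacillus subtilis — 3 left.

Bacillus anthracis, Lactobacillus acidophilus, Nocardia asteroides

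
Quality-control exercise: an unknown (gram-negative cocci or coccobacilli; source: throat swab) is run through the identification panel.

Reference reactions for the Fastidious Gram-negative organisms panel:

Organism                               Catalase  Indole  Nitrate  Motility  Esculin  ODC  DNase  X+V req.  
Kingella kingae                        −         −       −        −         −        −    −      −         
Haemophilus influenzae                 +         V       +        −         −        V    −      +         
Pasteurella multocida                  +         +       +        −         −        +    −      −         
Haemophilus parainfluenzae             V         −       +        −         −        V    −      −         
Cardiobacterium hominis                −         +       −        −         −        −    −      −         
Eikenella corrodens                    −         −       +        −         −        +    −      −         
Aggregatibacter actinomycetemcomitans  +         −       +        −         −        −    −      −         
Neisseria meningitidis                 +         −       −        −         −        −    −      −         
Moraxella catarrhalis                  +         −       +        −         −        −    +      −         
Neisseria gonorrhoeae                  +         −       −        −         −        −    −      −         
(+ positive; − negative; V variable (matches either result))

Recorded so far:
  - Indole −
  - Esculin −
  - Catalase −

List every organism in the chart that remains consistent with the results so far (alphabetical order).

Catalase −: excludes 6 organisms — 4 left.
Indole −: excludes Cardiobacterium hominis — 3 left.
Esculin −: all 3 remaining candidates are consistent.

Eikenella corrodens, Haemophilus parainfluenzae, Kingella kingae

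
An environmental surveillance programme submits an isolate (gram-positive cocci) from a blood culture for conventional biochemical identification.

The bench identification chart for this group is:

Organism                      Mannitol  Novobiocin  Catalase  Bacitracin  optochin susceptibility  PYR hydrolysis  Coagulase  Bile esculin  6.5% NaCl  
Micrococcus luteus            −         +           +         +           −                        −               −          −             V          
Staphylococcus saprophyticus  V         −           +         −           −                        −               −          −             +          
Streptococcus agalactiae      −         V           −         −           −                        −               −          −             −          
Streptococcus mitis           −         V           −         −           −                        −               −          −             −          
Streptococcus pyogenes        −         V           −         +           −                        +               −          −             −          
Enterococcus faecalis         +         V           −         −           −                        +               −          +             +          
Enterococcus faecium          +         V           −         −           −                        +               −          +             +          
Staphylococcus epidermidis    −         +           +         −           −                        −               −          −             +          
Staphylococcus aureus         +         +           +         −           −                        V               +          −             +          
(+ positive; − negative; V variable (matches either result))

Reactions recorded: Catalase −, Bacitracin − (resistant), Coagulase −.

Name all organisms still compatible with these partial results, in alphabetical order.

Catalase −: excludes Micrococcus luteus, Staphylococcus saprophyticus, Staphylococcus epidermidis, Staphylococcus aureus — 5 left.
Coagulase −: all 5 remaining candidates are consistent.
Bacitracin −: excludes Streptococcus pyogenes — 4 left.

Enterococcus faecalis, Enterococcus faecium, Streptococcus agalactiae, Streptococcus mitis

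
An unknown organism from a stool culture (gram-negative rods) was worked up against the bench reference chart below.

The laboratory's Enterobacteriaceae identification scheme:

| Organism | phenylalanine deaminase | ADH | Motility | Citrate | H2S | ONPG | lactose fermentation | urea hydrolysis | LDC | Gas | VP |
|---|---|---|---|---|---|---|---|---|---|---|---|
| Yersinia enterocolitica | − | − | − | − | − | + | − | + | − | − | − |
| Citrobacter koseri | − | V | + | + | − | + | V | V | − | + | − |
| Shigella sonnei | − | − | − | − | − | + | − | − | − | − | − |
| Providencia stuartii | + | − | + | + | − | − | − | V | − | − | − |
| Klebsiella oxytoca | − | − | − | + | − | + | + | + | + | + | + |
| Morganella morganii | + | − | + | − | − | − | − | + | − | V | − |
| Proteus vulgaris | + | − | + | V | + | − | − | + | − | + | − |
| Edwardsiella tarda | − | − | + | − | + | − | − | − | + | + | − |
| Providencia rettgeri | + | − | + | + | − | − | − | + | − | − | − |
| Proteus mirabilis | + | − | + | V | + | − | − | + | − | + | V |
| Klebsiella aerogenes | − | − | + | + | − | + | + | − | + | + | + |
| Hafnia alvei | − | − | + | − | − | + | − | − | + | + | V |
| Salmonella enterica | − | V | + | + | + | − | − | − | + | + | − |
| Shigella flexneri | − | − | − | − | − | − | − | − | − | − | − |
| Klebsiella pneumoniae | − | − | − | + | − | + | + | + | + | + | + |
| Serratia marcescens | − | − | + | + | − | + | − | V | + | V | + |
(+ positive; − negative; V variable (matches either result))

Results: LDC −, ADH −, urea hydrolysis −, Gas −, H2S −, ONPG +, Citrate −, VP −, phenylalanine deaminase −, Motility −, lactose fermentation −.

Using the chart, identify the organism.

Shigella sonnei

ADH −: all 16 remaining candidates are consistent.
urea hydrolysis −: excludes 7 organisms — 9 left.
H2S −: excludes Edwardsiella tarda, Salmonella enterica — 7 left.
Gas −: excludes Citrobacter koseri, Klebsiella aerogenes, Hafnia alvei — 4 left.
ONPG +: excludes Providencia stuartii, Shigella flexneri — 2 left.
Citrate −: excludes Serratia marcescens — 1 left.
Motility −: the one remaining candidate is consistent.
LDC −: the one remaining candidate is consistent.
lactose fermentation −: the one remaining candidate is consistent.
phenylalanine deaminase −: the one remaining candidate is consistent.
VP −: the one remaining candidate is consistent.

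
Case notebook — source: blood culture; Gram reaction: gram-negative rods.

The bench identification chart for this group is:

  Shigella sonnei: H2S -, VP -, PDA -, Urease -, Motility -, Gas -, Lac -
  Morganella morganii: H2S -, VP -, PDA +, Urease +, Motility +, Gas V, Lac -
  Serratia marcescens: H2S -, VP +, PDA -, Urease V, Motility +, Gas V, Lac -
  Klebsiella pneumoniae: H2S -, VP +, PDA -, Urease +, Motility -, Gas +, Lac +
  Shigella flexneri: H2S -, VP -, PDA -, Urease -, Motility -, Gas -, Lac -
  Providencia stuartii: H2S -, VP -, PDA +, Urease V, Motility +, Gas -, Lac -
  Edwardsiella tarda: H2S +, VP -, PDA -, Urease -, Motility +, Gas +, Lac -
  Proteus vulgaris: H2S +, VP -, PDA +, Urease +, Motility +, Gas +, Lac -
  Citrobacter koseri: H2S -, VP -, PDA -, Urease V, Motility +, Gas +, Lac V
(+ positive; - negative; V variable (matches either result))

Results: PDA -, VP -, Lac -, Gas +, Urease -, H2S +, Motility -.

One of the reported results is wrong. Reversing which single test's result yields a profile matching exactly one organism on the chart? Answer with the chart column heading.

Motility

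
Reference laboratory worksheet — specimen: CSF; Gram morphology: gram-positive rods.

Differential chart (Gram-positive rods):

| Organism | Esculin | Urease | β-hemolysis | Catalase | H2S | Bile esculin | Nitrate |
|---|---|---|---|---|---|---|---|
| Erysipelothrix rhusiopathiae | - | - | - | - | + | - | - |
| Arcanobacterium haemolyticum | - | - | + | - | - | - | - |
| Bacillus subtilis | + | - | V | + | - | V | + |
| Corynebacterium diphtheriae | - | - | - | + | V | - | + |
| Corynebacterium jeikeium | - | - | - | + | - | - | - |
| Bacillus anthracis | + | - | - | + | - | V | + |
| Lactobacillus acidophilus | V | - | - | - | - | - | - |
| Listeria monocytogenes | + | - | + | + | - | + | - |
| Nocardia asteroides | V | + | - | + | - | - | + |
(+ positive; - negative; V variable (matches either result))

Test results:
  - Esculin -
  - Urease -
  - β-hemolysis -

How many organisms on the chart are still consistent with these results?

Esculin -: excludes Bacillus subtilis, Bacillus anthracis, Listeria monocytogenes — 6 left.
Urease -: excludes Nocardia asteroides — 5 left.
β-hemolysis -: excludes Arcanobacterium haemolyticum — 4 left.
Still consistent: Corynebacterium diphtheriae, Corynebacterium jeikeium, Erysipelothrix rhusiopathiae, Lactobacillus acidophilus.

4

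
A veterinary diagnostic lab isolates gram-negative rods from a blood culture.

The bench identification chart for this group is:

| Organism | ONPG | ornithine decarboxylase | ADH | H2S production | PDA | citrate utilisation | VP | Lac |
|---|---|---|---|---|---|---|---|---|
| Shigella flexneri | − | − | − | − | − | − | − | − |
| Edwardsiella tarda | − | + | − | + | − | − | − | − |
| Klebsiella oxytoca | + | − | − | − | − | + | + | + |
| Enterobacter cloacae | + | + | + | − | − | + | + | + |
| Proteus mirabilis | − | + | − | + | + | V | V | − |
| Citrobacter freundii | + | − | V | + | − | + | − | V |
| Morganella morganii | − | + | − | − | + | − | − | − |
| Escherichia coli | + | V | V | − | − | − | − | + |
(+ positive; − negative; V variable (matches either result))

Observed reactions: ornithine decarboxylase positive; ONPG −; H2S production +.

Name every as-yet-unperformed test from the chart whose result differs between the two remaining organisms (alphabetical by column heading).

H2S production +: excludes 5 organisms — 3 left.
ornithine decarboxylase +: excludes Citrobacter freundii — 2 left.
ONPG −: all 2 remaining candidates are consistent.
Two candidates remain: Edwardsiella tarda and Proteus mirabilis.
  ADH: − vs − — same for both, does not separate.
  PDA: Edwardsiella tarda −, Proteus mirabilis + — discriminates.
  citrate utilisation: − vs V — variable for at least one, does not separate.
  VP: − vs V — variable for at least one, does not separate.
  Lac: − vs − — same for both, does not separate.

PDA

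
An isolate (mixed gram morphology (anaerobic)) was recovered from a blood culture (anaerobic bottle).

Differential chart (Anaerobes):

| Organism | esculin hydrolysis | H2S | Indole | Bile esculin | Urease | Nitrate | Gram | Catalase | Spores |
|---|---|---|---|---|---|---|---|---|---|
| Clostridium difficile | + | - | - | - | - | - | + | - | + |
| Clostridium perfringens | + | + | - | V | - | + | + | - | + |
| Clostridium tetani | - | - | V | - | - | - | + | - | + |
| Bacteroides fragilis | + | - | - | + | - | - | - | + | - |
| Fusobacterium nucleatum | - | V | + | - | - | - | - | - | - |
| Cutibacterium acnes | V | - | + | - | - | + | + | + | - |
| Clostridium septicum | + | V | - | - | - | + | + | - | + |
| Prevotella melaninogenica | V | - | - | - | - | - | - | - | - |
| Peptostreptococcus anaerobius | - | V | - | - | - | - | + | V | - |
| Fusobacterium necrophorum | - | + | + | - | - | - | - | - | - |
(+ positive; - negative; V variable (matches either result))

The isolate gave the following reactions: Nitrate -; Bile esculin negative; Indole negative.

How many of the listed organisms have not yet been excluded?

4

Bile esculin -: excludes Bacteroides fragilis — 9 left.
Indole -: excludes Fusobacterium nucleatum, Cutibacterium acnes, Fusobacterium necrophorum — 6 left.
Nitrate -: excludes Clostridium perfringens, Clostridium septicum — 4 left.
Still consistent: Clostridium difficile, Clostridium tetani, Peptostreptococcus anaerobius, Prevotella melaninogenica.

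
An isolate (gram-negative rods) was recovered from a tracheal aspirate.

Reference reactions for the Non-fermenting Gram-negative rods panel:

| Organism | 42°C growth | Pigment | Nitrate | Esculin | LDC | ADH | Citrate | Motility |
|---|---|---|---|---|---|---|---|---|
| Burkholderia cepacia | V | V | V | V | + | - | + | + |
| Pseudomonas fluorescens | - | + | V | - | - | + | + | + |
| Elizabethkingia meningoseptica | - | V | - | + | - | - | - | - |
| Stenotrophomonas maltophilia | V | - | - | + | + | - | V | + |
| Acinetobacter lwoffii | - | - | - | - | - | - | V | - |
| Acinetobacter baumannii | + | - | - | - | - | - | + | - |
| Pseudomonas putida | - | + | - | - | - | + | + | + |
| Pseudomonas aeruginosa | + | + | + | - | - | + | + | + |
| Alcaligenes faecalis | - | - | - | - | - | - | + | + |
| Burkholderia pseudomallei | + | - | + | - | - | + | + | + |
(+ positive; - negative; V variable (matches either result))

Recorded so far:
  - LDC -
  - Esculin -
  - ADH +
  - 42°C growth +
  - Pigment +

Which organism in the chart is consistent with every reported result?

Pseudomonas aeruginosa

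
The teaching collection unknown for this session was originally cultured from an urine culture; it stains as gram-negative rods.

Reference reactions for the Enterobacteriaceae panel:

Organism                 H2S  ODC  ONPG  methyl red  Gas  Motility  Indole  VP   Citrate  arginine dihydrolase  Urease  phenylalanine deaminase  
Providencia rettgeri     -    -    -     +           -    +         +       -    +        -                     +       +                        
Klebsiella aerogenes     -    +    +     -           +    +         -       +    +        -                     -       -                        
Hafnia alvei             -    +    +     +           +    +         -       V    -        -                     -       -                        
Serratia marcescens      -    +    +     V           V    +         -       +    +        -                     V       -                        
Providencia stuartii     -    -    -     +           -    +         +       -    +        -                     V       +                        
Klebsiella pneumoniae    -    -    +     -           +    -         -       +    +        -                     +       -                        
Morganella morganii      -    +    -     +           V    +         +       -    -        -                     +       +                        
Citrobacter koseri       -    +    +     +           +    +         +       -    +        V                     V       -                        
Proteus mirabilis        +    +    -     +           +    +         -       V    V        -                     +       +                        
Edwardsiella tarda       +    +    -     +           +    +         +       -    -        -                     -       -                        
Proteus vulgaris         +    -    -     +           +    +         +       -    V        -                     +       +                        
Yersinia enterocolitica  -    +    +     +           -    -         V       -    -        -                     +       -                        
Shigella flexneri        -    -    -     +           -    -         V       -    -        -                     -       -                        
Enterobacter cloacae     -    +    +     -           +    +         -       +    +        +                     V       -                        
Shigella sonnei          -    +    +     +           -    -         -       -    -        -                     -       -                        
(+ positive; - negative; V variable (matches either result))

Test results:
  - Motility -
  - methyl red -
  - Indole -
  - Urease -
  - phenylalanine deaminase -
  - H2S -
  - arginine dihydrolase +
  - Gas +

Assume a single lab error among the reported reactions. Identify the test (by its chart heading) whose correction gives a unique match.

As reported, no row in the chart matches all 8 reactions.
Reversing arginine dihydrolase → still no organism matches.
Reversing Motility (to +) → unique match: Enterobacter cloacae.
Reversing methyl red → still no organism matches.
Reversing Urease → still no organism matches.
Reversing H2S → still no organism matches.
Reversing Indole → still no organism matches.
Reversing phenylalanine deaminase → still no organism matches.
Reversing Gas → still no organism matches.

Motility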